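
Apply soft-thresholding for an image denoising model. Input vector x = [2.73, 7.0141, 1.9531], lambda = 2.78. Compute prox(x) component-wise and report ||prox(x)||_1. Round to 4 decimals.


Soft-thresholding with lambda = 2.78:
prox(2.73) = sign(2.73)*max(|2.73| - 2.78, 0) = 0.0
prox(7.0141) = sign(7.0141)*max(|7.0141| - 2.78, 0) = 4.2341
prox(1.9531) = sign(1.9531)*max(|1.9531| - 2.78, 0) = 0.0
prox(x) = [0.0, 4.2341, 0.0]
||prox(x)||_1 = 0.0 + 4.2341 + 0.0 = 4.2341


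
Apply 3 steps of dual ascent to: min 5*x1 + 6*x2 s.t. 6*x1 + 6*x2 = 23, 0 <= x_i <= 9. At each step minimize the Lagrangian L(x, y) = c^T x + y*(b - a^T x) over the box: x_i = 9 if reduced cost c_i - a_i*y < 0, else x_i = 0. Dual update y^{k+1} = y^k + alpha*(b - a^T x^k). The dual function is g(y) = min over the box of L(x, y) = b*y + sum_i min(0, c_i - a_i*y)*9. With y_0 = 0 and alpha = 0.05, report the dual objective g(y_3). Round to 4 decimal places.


Dual ascent for LP: min 5*x1 + 6*x2, 6*x1 + 6*x2 = 23, 0 <= x_i <= 9
Step 1: y^k = 0.0, reduced costs: (5.0, 6.0)
  x^k = (0.0, 0.0), subgradient = b - a^T x = 23.0
  y^{k+1} = 0.0 + 0.05*23.0 = 1.15
Step 2: y^k = 1.15, reduced costs: (-1.9, -0.9)
  x^k = (9.0, 9.0), subgradient = b - a^T x = -85.0
  y^{k+1} = 1.15 + 0.05*-85.0 = -3.1
Step 3: y^k = -3.1, reduced costs: (23.6, 24.6)
  x^k = (0.0, 0.0), subgradient = b - a^T x = 23.0
  y^{k+1} = -3.1 + 0.05*23.0 = -1.95
Dual objective at y_3 = -1.95: reduced costs (16.7, 17.7), box minimizer x = (0.0, 0.0)
g(y_3) = b*y + (c1 - a1*y)*x1 + (c2 - a2*y)*x2 = 23*(-1.95) + 16.7*0.0 + 17.7*0.0 = -44.85 + 0.0 + 0.0 = -44.85


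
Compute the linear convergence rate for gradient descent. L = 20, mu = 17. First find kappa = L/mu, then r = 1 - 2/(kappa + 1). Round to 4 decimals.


Step 1: Compute the condition number.
kappa = L/mu = 20/17 = 1.1765
Step 2: Compute the convergence rate.
r = 1 - 2/(kappa + 1) = 1 - 2*mu/(L + mu) = (L - mu)/(L + mu) = 3/37 = 0.0811


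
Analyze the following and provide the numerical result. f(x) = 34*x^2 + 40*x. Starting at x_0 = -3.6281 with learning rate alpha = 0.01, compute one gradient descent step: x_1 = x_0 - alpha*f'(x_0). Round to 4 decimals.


We compute the gradient at x_0 and apply the update.
f'(x) = 68*x + 40
f'(-3.6281) = 68*-3.6281 + 40 = -206.7108
x_1 = -3.6281 - 0.01*-206.7108 = -1.561


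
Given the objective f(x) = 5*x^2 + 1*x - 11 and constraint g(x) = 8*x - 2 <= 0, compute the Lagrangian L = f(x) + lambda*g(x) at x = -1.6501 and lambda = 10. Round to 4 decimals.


Step 1: Evaluate f(x).
f(-1.6501) = 5*(-1.6501)^2 + 1*(-1.6501) - 11 = 0.9641
Step 2: Evaluate g(x).
g(-1.6501) = 8*-1.6501 - 2 = -15.2008
Step 3: Compute Lagrangian.
L = 0.9641 + 10*-15.2008 = -151.0439


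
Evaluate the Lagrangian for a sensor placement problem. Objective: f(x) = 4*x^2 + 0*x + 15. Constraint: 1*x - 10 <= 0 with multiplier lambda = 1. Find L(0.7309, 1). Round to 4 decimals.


Step 1: Evaluate f(x).
f(0.7309) = 4*0.7309^2 + 0*0.7309 + 15 = 17.1369
Step 2: Evaluate g(x).
g(0.7309) = 1*0.7309 - 10 = -9.2691
Step 3: Compute Lagrangian.
L = 17.1369 + 1*-9.2691 = 7.8678


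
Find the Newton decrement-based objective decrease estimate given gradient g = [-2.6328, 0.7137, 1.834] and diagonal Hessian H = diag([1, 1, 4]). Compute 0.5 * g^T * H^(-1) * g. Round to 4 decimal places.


Step 1: H is diagonal, so H^(-1) * g = [-2.6328, 0.7137, 0.4585].
Step 2: g^T H^(-1) g = sum_i g_i^2 / H_ii
  = (-2.6328)^2/1 + (0.7137)^2/1 + (1.834)^2/4
  = 6.9316 + 0.5094 + 0.8409 = 8.2819
Step 3: Objective decrease = 0.5 * g^T H^(-1) g = 4.1409


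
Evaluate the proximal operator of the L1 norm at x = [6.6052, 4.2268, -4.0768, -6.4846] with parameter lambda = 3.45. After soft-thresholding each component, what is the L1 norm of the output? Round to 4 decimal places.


Soft-thresholding with lambda = 3.45:
prox(6.6052) = sign(6.6052)*max(|6.6052| - 3.45, 0) = 3.1552
prox(4.2268) = sign(4.2268)*max(|4.2268| - 3.45, 0) = 0.7768
prox(-4.0768) = sign(-4.0768)*max(|-4.0768| - 3.45, 0) = -0.6268
prox(-6.4846) = sign(-6.4846)*max(|-6.4846| - 3.45, 0) = -3.0346
prox(x) = [3.1552, 0.7768, -0.6268, -3.0346]
||prox(x)||_1 = 3.1552 + 0.7768 + 0.6268 + 3.0346 = 7.5934


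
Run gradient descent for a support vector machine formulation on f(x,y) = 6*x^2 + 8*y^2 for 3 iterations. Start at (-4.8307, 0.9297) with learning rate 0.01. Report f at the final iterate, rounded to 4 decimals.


Gradient descent on f(x,y) = 6*x^2 + 8*y^2.
Starting point: (-4.8307, 0.9297), alpha = 0.01
Step 1: grad_x = 2*6*-4.8307 = -57.9684, grad_y = 2*8*0.9297 = 14.8752
  x_1 = -4.8307 - 0.01*-57.9684 = -4.251
  y_1 = 0.9297 - 0.01*14.8752 = 0.7809
Step 2: grad_x = 2*6*-4.251 = -51.0122, grad_y = 2*8*0.7809 = 12.4952
  x_2 = -4.251 - 0.01*-51.0122 = -3.7409
  y_2 = 0.7809 - 0.01*12.4952 = 0.656
Step 3: grad_x = 2*6*-3.7409 = -44.8907, grad_y = 2*8*0.656 = 10.4959
  x_3 = -3.7409 - 0.01*-44.8907 = -3.292
  y_3 = 0.656 - 0.01*10.4959 = 0.551
f(-3.292, 0.551) = 6*(-3.292)^2 + 8*0.551^2 = 67.4522


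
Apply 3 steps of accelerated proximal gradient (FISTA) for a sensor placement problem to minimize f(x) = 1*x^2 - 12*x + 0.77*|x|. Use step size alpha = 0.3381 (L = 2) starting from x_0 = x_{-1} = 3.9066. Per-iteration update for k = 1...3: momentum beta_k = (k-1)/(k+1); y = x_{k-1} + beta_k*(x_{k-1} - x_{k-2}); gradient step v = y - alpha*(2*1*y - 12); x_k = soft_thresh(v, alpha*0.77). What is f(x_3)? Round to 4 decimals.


FISTA on f(x) = 1*x^2 - 12*x + 0.77*|x|
L = 2, alpha = 0.3381
Iteration 1: beta = 0.0, y = 3.9066 + 0.0*(3.9066 - 3.9066) = 3.9066
  grad(y) = -4.1868, v = y - alpha*grad = 5.3222
  prox(v) = soft_thresh(5.3222, 0.2603) = 5.0618
Iteration 2: beta = 0.3333, y = 5.0618 + 0.3333*(5.0618 - 3.9066) = 5.4469
  grad(y) = -1.1062, v = y - alpha*grad = 5.8209
  prox(v) = soft_thresh(5.8209, 0.2603) = 5.5606
Iteration 3: beta = 0.5, y = 5.5606 + 0.5*(5.5606 - 5.0618) = 5.8099
  grad(y) = -0.3801, v = y - alpha*grad = 5.9385
  prox(v) = soft_thresh(5.9385, 0.2603) = 5.6781
f(x_3) = 1*5.6781^2 - 12*5.6781 + 0.77*|5.6781| = -31.5242


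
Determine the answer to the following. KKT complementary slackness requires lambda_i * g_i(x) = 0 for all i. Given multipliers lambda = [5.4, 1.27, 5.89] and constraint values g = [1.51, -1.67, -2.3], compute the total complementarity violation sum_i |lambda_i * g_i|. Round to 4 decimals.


KKT complementary slackness check:
lambda_1 * g_1 = 5.4 * 1.51 = 8.154
lambda_2 * g_2 = 1.27 * -1.67 = -2.1209
lambda_3 * g_3 = 5.89 * -2.3 = -13.547
Total violation = 8.154 + 2.1209 + 13.547 = 23.8219


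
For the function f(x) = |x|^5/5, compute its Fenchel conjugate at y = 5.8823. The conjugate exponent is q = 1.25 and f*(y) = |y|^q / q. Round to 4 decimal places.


The conjugate exponent q satisfies 1/p + 1/q = 1.
p = 5, so q = 5/(5 - 1) = 1.25
|y|^q = 5.8823^1.25 = 9.1608
f*(5.8823) = 9.1608 / 1.25 = 7.3286


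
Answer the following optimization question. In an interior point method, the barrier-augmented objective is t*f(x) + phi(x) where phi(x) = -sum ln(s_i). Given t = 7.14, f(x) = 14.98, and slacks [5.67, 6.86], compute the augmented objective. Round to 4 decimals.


Step 1: Compute log-barrier.
ln values: [1.7352, 1.9257]
phi = -(1.7352 + 1.9257) = -3.6609
Step 2: Compute augmented objective.
t*f(x) = 7.14*14.98 = 106.9572
Total = 106.9572 - 3.6609 = 103.2963


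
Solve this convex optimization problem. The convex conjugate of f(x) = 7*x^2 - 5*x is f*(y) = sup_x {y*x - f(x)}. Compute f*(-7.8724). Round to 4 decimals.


f*(y) = sup_x {y*x - a*x^2 - b*x} = sup_x {(y-b)*x - a*x^2}
FOC: (y - b) - 2a*x = 0 => x* = (y - b)/(2a)
x* = (-7.8724 + 5)/(2*7) = -0.2052
f*(-7.8724) = (y-b)^2/(4a) = (-7.8724 + 5)^2/(4*7)
= 8.2507/28 = 0.2947


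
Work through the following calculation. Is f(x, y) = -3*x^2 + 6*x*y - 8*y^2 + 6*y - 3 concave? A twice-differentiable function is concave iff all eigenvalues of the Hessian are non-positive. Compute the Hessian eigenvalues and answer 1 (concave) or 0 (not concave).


The Hessian of f(x,y) = -3*x^2 + 6*x*y - 8*y^2 + 6*y - 3 is:
H = [[-6, 6], [6, -16]]
Trace = -6 - 16 = -22
Determinant = -6*-16 - (6)^2 = 60
Discriminant = (-22)^2 - 4*60 = 244.0
Eigenvalues: lambda_1 = -18.8102, lambda_2 = -3.1898
The function is concave.

1


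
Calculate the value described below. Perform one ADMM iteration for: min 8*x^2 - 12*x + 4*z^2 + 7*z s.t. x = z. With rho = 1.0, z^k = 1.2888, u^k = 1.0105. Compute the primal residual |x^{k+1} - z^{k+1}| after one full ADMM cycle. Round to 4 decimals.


ADMM iteration with rho = 1.0, z^k = 1.2888, u^k = 1.0105
Step 1: x-update.
Minimize 8*x^2 - 12*x + (1.0/2)*(x - 1.2888 + 1.0105)^2
FOC: (2*8 + 1.0)*x = 12 + 1.0*(1.2888 - 1.0105)
x^{k+1} = 0.7223
Step 2: z-update.
Minimize 4*z^2 + 7*z + (1.0/2)*(0.7223 - z + 1.0105)^2
FOC: (2*4 + 1.0)*z = -7 + 1.0*(0.7223 + 1.0105)
z^{k+1} = -0.5852
Step 3: u-update.
u^{k+1} = 1.0105 + 0.7223 + 0.5852 = 2.318
Step 4: Primal residual = |0.7223 + 0.5852| = 1.3075


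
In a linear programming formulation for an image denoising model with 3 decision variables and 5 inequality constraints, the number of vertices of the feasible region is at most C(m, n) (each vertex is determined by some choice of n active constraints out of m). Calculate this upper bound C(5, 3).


Each vertex corresponds to some choice of n active constraints out of m, so the number of vertices is at most C(m, n) = m! / (n!(m-n)!).
m = 5, n = 3
Numerator: 5 * 4 * 3
Denominator: 3! = 6
C(5, 3) = 10


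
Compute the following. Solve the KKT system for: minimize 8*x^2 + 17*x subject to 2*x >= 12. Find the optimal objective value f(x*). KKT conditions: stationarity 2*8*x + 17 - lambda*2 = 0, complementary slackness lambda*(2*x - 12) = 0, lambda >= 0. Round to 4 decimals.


Step 1: Try lambda = 0 (constraint inactive).
x_unc = -17/(2*8) = -1.0625
Check: 2*-1.0625 = -2.125 < 12 -- violated!
Step 2: Constraint must be active: 2*x = 12
x* = 12/2 = 6.0
lambda = (2*8*6.0 + 17)/2 = 56.5
Step 3: Compute optimal value.
f(x*) = 8*6.0^2 + 17*6.0 = 390.0


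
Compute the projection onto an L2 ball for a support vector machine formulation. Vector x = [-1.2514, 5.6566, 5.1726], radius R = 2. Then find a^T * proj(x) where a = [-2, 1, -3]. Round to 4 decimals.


Step 1: Compute ||x|| (intermediates to 6 decimals).
||x|| = sqrt((-1.2514)^2 + 5.6566^2 + 5.1726^2) = 7.766525
Step 2: Project.
Since ||x|| > R, scale = R/||x|| = 2/7.766525 = 0.257515, proj(x) = scale * x
proj(x) = [-0.322254, 1.456659, 1.332022]
Step 3: Dot product.
a^T * proj(x) = -2*(-0.322254) + 1*1.456659 - 3*1.332022 = -1.8949


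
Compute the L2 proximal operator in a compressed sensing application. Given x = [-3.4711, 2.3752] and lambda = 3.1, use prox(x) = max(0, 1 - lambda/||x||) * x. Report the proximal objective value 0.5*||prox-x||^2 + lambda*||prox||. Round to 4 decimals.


Step 1: Compute ||x||.
||x|| = 4.206
Step 2: Compute scaling factor.
scale = max(0, 1 - 3.1/4.206) = 0.263
Step 3: prox(x) = [-0.9127, 0.6246]
||prox(x)|| = 1.106
Step 4: Proximal objective.
0.5*||prox-x||^2 = 4.805
lambda*||prox|| = 3.4286
Total = 8.2335


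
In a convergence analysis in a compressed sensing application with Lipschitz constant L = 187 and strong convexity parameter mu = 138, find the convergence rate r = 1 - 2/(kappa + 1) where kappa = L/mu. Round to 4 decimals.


Step 1: Compute the condition number.
kappa = L/mu = 187/138 = 1.3551
Step 2: Compute the convergence rate.
r = 1 - 2/(kappa + 1) = 1 - 2*mu/(L + mu) = (L - mu)/(L + mu) = 49/325 = 0.1508


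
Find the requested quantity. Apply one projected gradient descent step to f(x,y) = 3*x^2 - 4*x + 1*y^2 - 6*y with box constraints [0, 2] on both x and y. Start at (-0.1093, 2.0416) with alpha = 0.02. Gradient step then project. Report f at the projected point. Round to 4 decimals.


Step 1: Compute gradient at (-0.1093, 2.0416).
grad_x = 2*3*-0.1093 - 4 = -4.6558
grad_y = 2*1*2.0416 - 6 = -1.9168
Step 2: Gradient step.
x_raw = -0.1093 - 0.02*-4.6558 = -0.0162
y_raw = 2.0416 - 0.02*-1.9168 = 2.0799
Step 3: Project onto [0, 2].
x_proj = clip(-0.0162) = 0.0
y_proj = clip(2.0799) = 2.0
Step 4: Evaluate f.
f(0.0, 2.0) = -8.0


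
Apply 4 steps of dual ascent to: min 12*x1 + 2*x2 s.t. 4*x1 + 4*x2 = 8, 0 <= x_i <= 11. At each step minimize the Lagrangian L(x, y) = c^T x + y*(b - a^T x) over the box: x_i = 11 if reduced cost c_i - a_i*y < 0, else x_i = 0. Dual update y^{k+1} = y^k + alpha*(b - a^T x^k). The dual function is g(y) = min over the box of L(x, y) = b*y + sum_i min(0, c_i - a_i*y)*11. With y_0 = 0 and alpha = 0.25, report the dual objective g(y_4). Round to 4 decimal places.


Dual ascent for LP: min 12*x1 + 2*x2, 4*x1 + 4*x2 = 8, 0 <= x_i <= 11
Step 1: y^k = 0.0, reduced costs: (12.0, 2.0)
  x^k = (0.0, 0.0), subgradient = b - a^T x = 8.0
  y^{k+1} = 0.0 + 0.25*8.0 = 2.0
Step 2: y^k = 2.0, reduced costs: (4.0, -6.0)
  x^k = (0.0, 11.0), subgradient = b - a^T x = -36.0
  y^{k+1} = 2.0 + 0.25*-36.0 = -7.0
Step 3: y^k = -7.0, reduced costs: (40.0, 30.0)
  x^k = (0.0, 0.0), subgradient = b - a^T x = 8.0
  y^{k+1} = -7.0 + 0.25*8.0 = -5.0
Step 4: y^k = -5.0, reduced costs: (32.0, 22.0)
  x^k = (0.0, 0.0), subgradient = b - a^T x = 8.0
  y^{k+1} = -5.0 + 0.25*8.0 = -3.0
Dual objective at y_4 = -3.0: reduced costs (24.0, 14.0), box minimizer x = (0.0, 0.0)
g(y_4) = b*y + (c1 - a1*y)*x1 + (c2 - a2*y)*x2 = 8*(-3.0) + 24.0*0.0 + 14.0*0.0 = -24.0 + 0.0 + 0.0 = -24.0


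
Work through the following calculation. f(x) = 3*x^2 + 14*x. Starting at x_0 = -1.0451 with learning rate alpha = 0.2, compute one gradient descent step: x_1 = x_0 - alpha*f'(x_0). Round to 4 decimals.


We compute the gradient at x_0 and apply the update.
f'(x) = 6*x + 14
f'(-1.0451) = 6*-1.0451 + 14 = 7.7294
x_1 = -1.0451 - 0.2*7.7294 = -2.591


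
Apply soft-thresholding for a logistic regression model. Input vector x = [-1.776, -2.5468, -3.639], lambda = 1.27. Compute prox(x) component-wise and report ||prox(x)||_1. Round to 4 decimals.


Soft-thresholding with lambda = 1.27:
prox(-1.776) = sign(-1.776)*max(|-1.776| - 1.27, 0) = -0.506
prox(-2.5468) = sign(-2.5468)*max(|-2.5468| - 1.27, 0) = -1.2768
prox(-3.639) = sign(-3.639)*max(|-3.639| - 1.27, 0) = -2.369
prox(x) = [-0.506, -1.2768, -2.369]
||prox(x)||_1 = 0.506 + 1.2768 + 2.369 = 4.1518


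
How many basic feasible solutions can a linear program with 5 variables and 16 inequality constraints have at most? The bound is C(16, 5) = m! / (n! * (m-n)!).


Each vertex corresponds to some choice of n active constraints out of m, so the number of vertices is at most C(m, n) = m! / (n!(m-n)!).
m = 16, n = 5
Numerator: 16 * 15 * 14 * 13 * 12
Denominator: 5! = 120
C(16, 5) = 4368


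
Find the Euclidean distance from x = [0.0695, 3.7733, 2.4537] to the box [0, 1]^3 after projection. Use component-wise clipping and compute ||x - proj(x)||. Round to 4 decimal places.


Project each component onto [0, 1].
clip(0.0695) = 0.0695, clip(3.7733) = 1.0, clip(2.4537) = 1.0
Projection = [0.0695, 1.0, 1.0]
Squared diffs: [0.0, 7.6912, 2.1132]
Distance = sqrt(9.8044) = 3.1312


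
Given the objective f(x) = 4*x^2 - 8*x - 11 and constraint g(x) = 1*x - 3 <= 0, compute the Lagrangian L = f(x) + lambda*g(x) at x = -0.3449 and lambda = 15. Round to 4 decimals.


Step 1: Evaluate f(x).
f(-0.3449) = 4*(-0.3449)^2 - 8*(-0.3449) - 11 = -7.765
Step 2: Evaluate g(x).
g(-0.3449) = 1*-0.3449 - 3 = -3.3449
Step 3: Compute Lagrangian.
L = -7.765 + 15*-3.3449 = -57.9385


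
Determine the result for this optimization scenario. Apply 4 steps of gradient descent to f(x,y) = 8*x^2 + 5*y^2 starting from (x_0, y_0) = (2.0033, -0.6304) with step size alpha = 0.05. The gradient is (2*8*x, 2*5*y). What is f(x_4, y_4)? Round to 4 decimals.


Gradient descent on f(x,y) = 8*x^2 + 5*y^2.
Starting point: (2.0033, -0.6304), alpha = 0.05
Step 1: grad_x = 2*8*2.0033 = 32.0528, grad_y = 2*5*-0.6304 = -6.304
  x_1 = 2.0033 - 0.05*32.0528 = 0.4007
  y_1 = -0.6304 - 0.05*-6.304 = -0.3152
Step 2: grad_x = 2*8*0.4007 = 6.4106, grad_y = 2*5*-0.3152 = -3.152
  x_2 = 0.4007 - 0.05*6.4106 = 0.0801
  y_2 = -0.3152 - 0.05*-3.152 = -0.1576
Step 3: grad_x = 2*8*0.0801 = 1.2821, grad_y = 2*5*-0.1576 = -1.576
  x_3 = 0.0801 - 0.05*1.2821 = 0.016
  y_3 = -0.1576 - 0.05*-1.576 = -0.0788
Step 4: grad_x = 2*8*0.016 = 0.2564, grad_y = 2*5*-0.0788 = -0.788
  x_4 = 0.016 - 0.05*0.2564 = 0.0032
  y_4 = -0.0788 - 0.05*-0.788 = -0.0394
f(0.0032, -0.0394) = 8*0.0032^2 + 5*(-0.0394)^2 = 0.0078


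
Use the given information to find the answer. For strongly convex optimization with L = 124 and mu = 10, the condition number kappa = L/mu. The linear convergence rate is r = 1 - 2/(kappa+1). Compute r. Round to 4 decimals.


Step 1: Compute the condition number.
kappa = L/mu = 124/10 = 12.4
Step 2: Compute the convergence rate.
r = 1 - 2/(kappa + 1) = 1 - 2*mu/(L + mu) = (L - mu)/(L + mu) = 114/134 = 0.8507


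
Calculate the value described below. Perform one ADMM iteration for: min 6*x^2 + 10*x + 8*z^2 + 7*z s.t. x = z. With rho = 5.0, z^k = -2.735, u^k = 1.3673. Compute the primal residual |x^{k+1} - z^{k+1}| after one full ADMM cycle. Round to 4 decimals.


ADMM iteration with rho = 5.0, z^k = -2.735, u^k = 1.3673
Step 1: x-update.
Minimize 6*x^2 + 10*x + (5.0/2)*(x + 2.735 + 1.3673)^2
FOC: (2*6 + 5.0)*x = -10 + 5.0*(-2.735 - 1.3673)
x^{k+1} = -1.7948
Step 2: z-update.
Minimize 8*z^2 + 7*z + (5.0/2)*(-1.7948 - z + 1.3673)^2
FOC: (2*8 + 5.0)*z = -7 + 5.0*(-1.7948 + 1.3673)
z^{k+1} = -0.4351
Step 3: u-update.
u^{k+1} = 1.3673 - 1.7948 + 0.4351 = 0.0076
Step 4: Primal residual = |-1.7948 + 0.4351| = 1.3597


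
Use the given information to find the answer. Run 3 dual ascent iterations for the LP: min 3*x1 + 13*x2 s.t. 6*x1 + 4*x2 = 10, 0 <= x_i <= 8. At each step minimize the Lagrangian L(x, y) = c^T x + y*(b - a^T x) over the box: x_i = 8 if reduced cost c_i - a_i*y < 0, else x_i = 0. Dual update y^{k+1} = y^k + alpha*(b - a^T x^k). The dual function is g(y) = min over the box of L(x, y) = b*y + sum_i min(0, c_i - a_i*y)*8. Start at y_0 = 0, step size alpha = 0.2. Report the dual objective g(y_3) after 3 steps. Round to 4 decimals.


Dual ascent for LP: min 3*x1 + 13*x2, 6*x1 + 4*x2 = 10, 0 <= x_i <= 8
Step 1: y^k = 0.0, reduced costs: (3.0, 13.0)
  x^k = (0.0, 0.0), subgradient = b - a^T x = 10.0
  y^{k+1} = 0.0 + 0.2*10.0 = 2.0
Step 2: y^k = 2.0, reduced costs: (-9.0, 5.0)
  x^k = (8.0, 0.0), subgradient = b - a^T x = -38.0
  y^{k+1} = 2.0 + 0.2*-38.0 = -5.6
Step 3: y^k = -5.6, reduced costs: (36.6, 35.4)
  x^k = (0.0, 0.0), subgradient = b - a^T x = 10.0
  y^{k+1} = -5.6 + 0.2*10.0 = -3.6
Dual objective at y_3 = -3.6: reduced costs (24.6, 27.4), box minimizer x = (0.0, 0.0)
g(y_3) = b*y + (c1 - a1*y)*x1 + (c2 - a2*y)*x2 = 10*(-3.6) + 24.6*0.0 + 27.4*0.0 = -36.0 + 0.0 + 0.0 = -36.0


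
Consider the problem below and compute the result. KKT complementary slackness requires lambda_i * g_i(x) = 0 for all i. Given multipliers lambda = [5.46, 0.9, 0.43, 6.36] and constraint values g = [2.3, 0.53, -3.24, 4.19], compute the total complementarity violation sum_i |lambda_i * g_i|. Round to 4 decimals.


KKT complementary slackness check:
lambda_1 * g_1 = 5.46 * 2.3 = 12.558
lambda_2 * g_2 = 0.9 * 0.53 = 0.477
lambda_3 * g_3 = 0.43 * -3.24 = -1.3932
lambda_4 * g_4 = 6.36 * 4.19 = 26.6484
Total violation = 12.558 + 0.477 + 1.3932 + 26.6484 = 41.0766


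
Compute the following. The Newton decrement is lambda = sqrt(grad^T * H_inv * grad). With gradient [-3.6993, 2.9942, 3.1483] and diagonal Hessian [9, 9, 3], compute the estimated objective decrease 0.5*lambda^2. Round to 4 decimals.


Step 1: H is diagonal, so H^(-1) * g = [-0.411, 0.3327, 1.0494].
Step 2: g^T H^(-1) g = sum_i g_i^2 / H_ii
  = (-3.6993)^2/9 + (2.9942)^2/9 + (3.1483)^2/3
  = 1.5205 + 0.9961 + 3.3039 = 5.8206
Step 3: Objective decrease = 0.5 * g^T H^(-1) g = 2.9103


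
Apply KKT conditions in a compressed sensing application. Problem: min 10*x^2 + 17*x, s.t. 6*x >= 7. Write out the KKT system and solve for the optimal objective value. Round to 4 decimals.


Step 1: Try lambda = 0 (constraint inactive).
x_unc = -17/(2*10) = -0.85
Check: 6*-0.85 = -5.1 < 7 -- violated!
Step 2: Constraint must be active: 6*x = 7
x* = 7/6 = 1.1667 (rounded; the exact value 7/6 is used below)
lambda = (2*10*(7/6) + 17)/6 = 6.7222
Step 3: Compute optimal value.
f(x*) = 10*(7/6)^2 + 17*(7/6) = 33.4444


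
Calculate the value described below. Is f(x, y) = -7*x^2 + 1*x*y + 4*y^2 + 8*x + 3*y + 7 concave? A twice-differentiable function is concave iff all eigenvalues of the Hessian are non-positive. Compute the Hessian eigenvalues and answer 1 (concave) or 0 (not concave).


The Hessian of f(x,y) = -7*x^2 + 1*x*y + 4*y^2 + 8*x + 3*y + 7 is:
H = [[-14, 1], [1, 8]]
Trace = -14 + 8 = -6
Determinant = -14*8 - (1)^2 = -113
Discriminant = (-6)^2 - 4*-113 = 488.0
Eigenvalues: lambda_1 = -14.0454, lambda_2 = 8.0454
The function is not concave.

0


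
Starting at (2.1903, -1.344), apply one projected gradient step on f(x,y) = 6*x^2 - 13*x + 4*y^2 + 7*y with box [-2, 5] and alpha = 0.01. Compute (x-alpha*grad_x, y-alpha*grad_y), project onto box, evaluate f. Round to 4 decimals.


Step 1: Compute gradient at (2.1903, -1.344).
grad_x = 2*6*2.1903 - 13 = 13.2836
grad_y = 2*4*-1.344 + 7 = -3.752
Step 2: Gradient step.
x_raw = 2.1903 - 0.01*13.2836 = 2.0575
y_raw = -1.344 - 0.01*-3.752 = -1.3065
Step 3: Project onto [-2, 5].
x_proj = clip(2.0575) = 2.0575
y_proj = clip(-1.3065) = -1.3065
Step 4: Evaluate f.
f(2.0575, -1.3065) = -3.6659


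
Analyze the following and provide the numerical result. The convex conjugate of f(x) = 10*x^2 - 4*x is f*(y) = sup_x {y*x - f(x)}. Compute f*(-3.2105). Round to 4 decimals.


f*(y) = sup_x {y*x - a*x^2 - b*x} = sup_x {(y-b)*x - a*x^2}
FOC: (y - b) - 2a*x = 0 => x* = (y - b)/(2a)
x* = (-3.2105 + 4)/(2*10) = 0.0395
f*(-3.2105) = (y-b)^2/(4a) = (-3.2105 + 4)^2/(4*10)
= 0.6233/40 = 0.0156


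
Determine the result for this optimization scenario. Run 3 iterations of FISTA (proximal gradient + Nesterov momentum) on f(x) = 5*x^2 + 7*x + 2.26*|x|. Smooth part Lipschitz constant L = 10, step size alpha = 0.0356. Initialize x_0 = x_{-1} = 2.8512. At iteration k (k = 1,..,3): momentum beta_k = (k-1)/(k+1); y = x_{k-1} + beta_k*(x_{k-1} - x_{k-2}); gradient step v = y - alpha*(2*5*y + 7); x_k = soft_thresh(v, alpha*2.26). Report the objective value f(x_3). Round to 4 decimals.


FISTA on f(x) = 5*x^2 + 7*x + 2.26*|x|
L = 10, alpha = 0.0356
Iteration 1: beta = 0.0, y = 2.8512 + 0.0*(2.8512 - 2.8512) = 2.8512
  grad(y) = 35.512, v = y - alpha*grad = 1.587
  prox(v) = soft_thresh(1.587, 0.0805) = 1.5065
Iteration 2: beta = 0.3333, y = 1.5065 + 0.3333*(1.5065 - 2.8512) = 1.0583
  grad(y) = 17.5829, v = y - alpha*grad = 0.4323
  prox(v) = soft_thresh(0.4323, 0.0805) = 0.3519
Iteration 3: beta = 0.5, y = 0.3519 + 0.5*(0.3519 - 1.5065) = -0.2254
  grad(y) = 4.7456, v = y - alpha*grad = -0.3944
  prox(v) = soft_thresh(-0.3944, 0.0805) = -0.3139
f(x_3) = 5*(-0.3139)^2 + 7*(-0.3139) + 2.26*|-0.3139| = -0.9953


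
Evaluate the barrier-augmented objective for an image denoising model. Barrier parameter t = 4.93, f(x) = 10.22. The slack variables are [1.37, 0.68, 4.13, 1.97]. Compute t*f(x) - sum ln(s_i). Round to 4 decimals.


Step 1: Compute log-barrier.
ln values: [0.3148, -0.3857, 1.4183, 0.678]
phi = -(0.3148 - 0.3857 + 1.4183 + 0.678) = -2.0255
Step 2: Compute augmented objective.
t*f(x) = 4.93*10.22 = 50.3846
Total = 50.3846 - 2.0255 = 48.3591


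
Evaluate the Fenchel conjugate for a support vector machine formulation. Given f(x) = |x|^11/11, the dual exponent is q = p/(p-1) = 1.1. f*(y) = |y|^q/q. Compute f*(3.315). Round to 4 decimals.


The conjugate exponent q satisfies 1/p + 1/q = 1.
p = 11, so q = 11/(11 - 1) = 1.1
|y|^q = 3.315^1.1 = 3.7371
f*(3.315) = 3.7371 / 1.1 = 3.3973


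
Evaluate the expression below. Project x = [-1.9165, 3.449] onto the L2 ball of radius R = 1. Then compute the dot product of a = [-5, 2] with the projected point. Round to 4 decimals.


Step 1: Compute ||x|| (intermediates to 6 decimals).
||x|| = sqrt((-1.9165)^2 + 3.449^2) = 3.945703
Step 2: Project.
Since ||x|| > R, scale = R/||x|| = 1/3.945703 = 0.25344, proj(x) = scale * x
proj(x) = [-0.485718, 0.874115]
Step 3: Dot product.
a^T * proj(x) = -5*(-0.485718) + 2*0.874115 = 4.1768


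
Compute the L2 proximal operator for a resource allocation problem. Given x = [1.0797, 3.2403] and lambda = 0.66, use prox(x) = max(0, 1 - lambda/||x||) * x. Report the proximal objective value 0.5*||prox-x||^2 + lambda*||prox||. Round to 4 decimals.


Step 1: Compute ||x||.
||x|| = 3.4154
Step 2: Compute scaling factor.
scale = max(0, 1 - 0.66/3.4154) = 0.8068
Step 3: prox(x) = [0.8711, 2.6141]
||prox(x)|| = 2.7554
Step 4: Proximal objective.
0.5*||prox-x||^2 = 0.2178
lambda*||prox|| = 1.8186
Total = 2.0364


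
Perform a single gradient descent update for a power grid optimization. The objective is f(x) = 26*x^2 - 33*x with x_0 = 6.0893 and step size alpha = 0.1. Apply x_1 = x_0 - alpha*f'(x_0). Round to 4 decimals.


We compute the gradient at x_0 and apply the update.
f'(x) = 52*x - 33
f'(6.0893) = 52*6.0893 - 33 = 283.6436
x_1 = 6.0893 - 0.1*283.6436 = -22.2751


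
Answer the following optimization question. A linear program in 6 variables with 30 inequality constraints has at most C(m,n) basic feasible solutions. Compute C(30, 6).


Each vertex corresponds to some choice of n active constraints out of m, so the number of vertices is at most C(m, n) = m! / (n!(m-n)!).
m = 30, n = 6
Numerator: 30 * 29 * 28 * 27 * 26 * 25
Denominator: 6! = 720
C(30, 6) = 593775


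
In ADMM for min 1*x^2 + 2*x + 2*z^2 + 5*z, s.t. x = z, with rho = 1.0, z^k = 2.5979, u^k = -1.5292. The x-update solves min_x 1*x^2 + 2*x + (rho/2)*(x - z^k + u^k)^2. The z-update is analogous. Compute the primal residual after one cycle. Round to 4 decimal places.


ADMM iteration with rho = 1.0, z^k = 2.5979, u^k = -1.5292
Step 1: x-update.
Minimize 1*x^2 + 2*x + (1.0/2)*(x - 2.5979 - 1.5292)^2
FOC: (2*1 + 1.0)*x = -2 + 1.0*(2.5979 + 1.5292)
x^{k+1} = 0.709
Step 2: z-update.
Minimize 2*z^2 + 5*z + (1.0/2)*(0.709 - z - 1.5292)^2
FOC: (2*2 + 1.0)*z = -5 + 1.0*(0.709 - 1.5292)
z^{k+1} = -1.164
Step 3: u-update.
u^{k+1} = -1.5292 + 0.709 + 1.164 = 0.3439
Step 4: Primal residual = |0.709 + 1.164| = 1.8731


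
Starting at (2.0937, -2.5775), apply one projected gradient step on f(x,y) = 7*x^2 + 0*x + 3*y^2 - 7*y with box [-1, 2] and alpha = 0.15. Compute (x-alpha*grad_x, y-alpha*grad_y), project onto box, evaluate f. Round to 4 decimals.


Step 1: Compute gradient at (2.0937, -2.5775).
grad_x = 2*7*2.0937 + 0 = 29.3118
grad_y = 2*3*-2.5775 - 7 = -22.465
Step 2: Gradient step.
x_raw = 2.0937 - 0.15*29.3118 = -2.3031
y_raw = -2.5775 - 0.15*-22.465 = 0.7923
Step 3: Project onto [-1, 2].
x_proj = clip(-2.3031) = -1.0
y_proj = clip(0.7923) = 0.7923
Step 4: Evaluate f.
f(-1.0, 0.7923) = 3.3372


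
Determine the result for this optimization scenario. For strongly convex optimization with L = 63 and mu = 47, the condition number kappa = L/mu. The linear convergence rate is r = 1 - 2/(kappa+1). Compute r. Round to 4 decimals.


Step 1: Compute the condition number.
kappa = L/mu = 63/47 = 1.3404
Step 2: Compute the convergence rate.
r = 1 - 2/(kappa + 1) = 1 - 2*mu/(L + mu) = (L - mu)/(L + mu) = 16/110 = 0.1455


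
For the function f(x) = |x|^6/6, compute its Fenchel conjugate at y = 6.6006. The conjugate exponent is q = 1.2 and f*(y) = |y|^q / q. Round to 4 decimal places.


The conjugate exponent q satisfies 1/p + 1/q = 1.
p = 6, so q = 6/(6 - 1) = 1.2
|y|^q = 6.6006^1.2 = 9.6272
f*(6.6006) = 9.6272 / 1.2 = 8.0227


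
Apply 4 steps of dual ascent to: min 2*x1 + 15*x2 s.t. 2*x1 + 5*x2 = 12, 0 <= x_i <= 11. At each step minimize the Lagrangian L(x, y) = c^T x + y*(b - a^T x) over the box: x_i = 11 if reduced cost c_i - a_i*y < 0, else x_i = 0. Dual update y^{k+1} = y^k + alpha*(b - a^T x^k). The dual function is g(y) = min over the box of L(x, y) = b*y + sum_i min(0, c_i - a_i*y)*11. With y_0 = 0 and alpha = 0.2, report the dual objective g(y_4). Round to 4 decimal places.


Dual ascent for LP: min 2*x1 + 15*x2, 2*x1 + 5*x2 = 12, 0 <= x_i <= 11
Step 1: y^k = 0.0, reduced costs: (2.0, 15.0)
  x^k = (0.0, 0.0), subgradient = b - a^T x = 12.0
  y^{k+1} = 0.0 + 0.2*12.0 = 2.4
Step 2: y^k = 2.4, reduced costs: (-2.8, 3.0)
  x^k = (11.0, 0.0), subgradient = b - a^T x = -10.0
  y^{k+1} = 2.4 + 0.2*-10.0 = 0.4
Step 3: y^k = 0.4, reduced costs: (1.2, 13.0)
  x^k = (0.0, 0.0), subgradient = b - a^T x = 12.0
  y^{k+1} = 0.4 + 0.2*12.0 = 2.8
Step 4: y^k = 2.8, reduced costs: (-3.6, 1.0)
  x^k = (11.0, 0.0), subgradient = b - a^T x = -10.0
  y^{k+1} = 2.8 + 0.2*-10.0 = 0.8
Dual objective at y_4 = 0.8: reduced costs (0.4, 11.0), box minimizer x = (0.0, 0.0)
g(y_4) = b*y + (c1 - a1*y)*x1 + (c2 - a2*y)*x2 = 12*0.8 + 0.4*0.0 + 11.0*0.0 = 9.6 + 0.0 + 0.0 = 9.6


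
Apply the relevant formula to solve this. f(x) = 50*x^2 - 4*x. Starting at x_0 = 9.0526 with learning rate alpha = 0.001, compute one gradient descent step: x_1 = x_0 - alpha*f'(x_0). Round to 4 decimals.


We compute the gradient at x_0 and apply the update.
f'(x) = 100*x - 4
f'(9.0526) = 100*9.0526 - 4 = 901.26
x_1 = 9.0526 - 0.001*901.26 = 8.1513


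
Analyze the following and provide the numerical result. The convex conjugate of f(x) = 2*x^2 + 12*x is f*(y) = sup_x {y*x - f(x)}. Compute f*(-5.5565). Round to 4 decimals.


f*(y) = sup_x {y*x - a*x^2 - b*x} = sup_x {(y-b)*x - a*x^2}
FOC: (y - b) - 2a*x = 0 => x* = (y - b)/(2a)
x* = (-5.5565 - 12)/(2*2) = -4.3891
f*(-5.5565) = (y-b)^2/(4a) = (-5.5565 - 12)^2/(4*2)
= 308.2307/8 = 38.5288


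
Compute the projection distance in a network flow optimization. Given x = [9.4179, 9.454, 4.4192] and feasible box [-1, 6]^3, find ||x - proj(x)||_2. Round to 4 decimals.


Project each component onto [-1, 6].
clip(9.4179) = 6.0, clip(9.454) = 6.0, clip(4.4192) = 4.4192
Projection = [6.0, 6.0, 4.4192]
Squared diffs: [11.682, 11.9301, 0.0]
Distance = sqrt(23.6121) = 4.8592


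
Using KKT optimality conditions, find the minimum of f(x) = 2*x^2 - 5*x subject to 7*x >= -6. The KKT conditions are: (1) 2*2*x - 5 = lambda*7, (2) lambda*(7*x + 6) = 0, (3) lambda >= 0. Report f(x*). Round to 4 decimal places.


Step 1: Try lambda = 0 (constraint inactive).
Stationarity: 2*2*x - 5 = 0
x* = 5/(2*2) = 1.25
Check constraint: 7*1.25 = 8.75 >= -6 -- satisfied.
Step 2: Compute optimal value.
f(x*) = 2*1.25^2 - 5*1.25 = -3.125


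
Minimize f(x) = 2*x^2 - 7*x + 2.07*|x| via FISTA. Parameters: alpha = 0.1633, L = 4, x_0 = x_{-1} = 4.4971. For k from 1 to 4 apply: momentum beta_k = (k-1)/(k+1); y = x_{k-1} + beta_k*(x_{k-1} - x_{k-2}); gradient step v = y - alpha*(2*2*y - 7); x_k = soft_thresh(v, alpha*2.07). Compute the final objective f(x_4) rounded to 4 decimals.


FISTA on f(x) = 2*x^2 - 7*x + 2.07*|x|
L = 4, alpha = 0.1633
Iteration 1: beta = 0.0, y = 4.4971 + 0.0*(4.4971 - 4.4971) = 4.4971
  grad(y) = 10.9884, v = y - alpha*grad = 2.7027
  prox(v) = soft_thresh(2.7027, 0.338) = 2.3647
Iteration 2: beta = 0.3333, y = 2.3647 + 0.3333*(2.3647 - 4.4971) = 1.6539
  grad(y) = -0.3846, v = y - alpha*grad = 1.7167
  prox(v) = soft_thresh(1.7167, 0.338) = 1.3786
Iteration 3: beta = 0.5, y = 1.3786 + 0.5*(1.3786 - 2.3647) = 0.8856
  grad(y) = -3.4576, v = y - alpha*grad = 1.4502
  prox(v) = soft_thresh(1.4502, 0.338) = 1.1122
Iteration 4: beta = 0.6, y = 1.1122 + 0.6*(1.1122 - 1.3786) = 0.9523
  grad(y) = -3.1906, v = y - alpha*grad = 1.4734
  prox(v) = soft_thresh(1.4734, 0.338) = 1.1353
f(x_4) = 2*1.1353^2 - 7*1.1353 + 2.07*|1.1353| = -3.0192


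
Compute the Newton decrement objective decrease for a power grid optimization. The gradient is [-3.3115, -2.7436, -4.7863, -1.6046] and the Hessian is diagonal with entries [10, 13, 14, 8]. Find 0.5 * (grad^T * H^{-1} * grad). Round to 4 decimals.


Step 1: H is diagonal, so H^(-1) * g = [-0.3312, -0.211, -0.3419, -0.2006].
Step 2: g^T H^(-1) g = sum_i g_i^2 / H_ii
  = (-3.3115)^2/10 + (-2.7436)^2/13 + (-4.7863)^2/14 + (-1.6046)^2/8
  = 1.0966 + 0.579 + 1.6363 + 0.3218 = 3.6338
Step 3: Objective decrease = 0.5 * g^T H^(-1) g = 1.8169


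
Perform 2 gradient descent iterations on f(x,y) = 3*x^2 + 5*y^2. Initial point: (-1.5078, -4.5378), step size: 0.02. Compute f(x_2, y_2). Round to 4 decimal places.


Gradient descent on f(x,y) = 3*x^2 + 5*y^2.
Starting point: (-1.5078, -4.5378), alpha = 0.02
Step 1: grad_x = 2*3*-1.5078 = -9.0468, grad_y = 2*5*-4.5378 = -45.378
  x_1 = -1.5078 - 0.02*-9.0468 = -1.3269
  y_1 = -4.5378 - 0.02*-45.378 = -3.6302
Step 2: grad_x = 2*3*-1.3269 = -7.9612, grad_y = 2*5*-3.6302 = -36.3024
  x_2 = -1.3269 - 0.02*-7.9612 = -1.1676
  y_2 = -3.6302 - 0.02*-36.3024 = -2.9042
f(-1.1676, -2.9042) = 3*(-1.1676)^2 + 5*(-2.9042)^2 = 46.2618


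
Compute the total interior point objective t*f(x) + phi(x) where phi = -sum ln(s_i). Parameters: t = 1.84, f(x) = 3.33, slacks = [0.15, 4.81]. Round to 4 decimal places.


Step 1: Compute log-barrier.
ln values: [-1.8971, 1.5707]
phi = -(-1.8971 + 1.5707) = 0.3264
Step 2: Compute augmented objective.
t*f(x) = 1.84*3.33 = 6.1272
Total = 6.1272 + 0.3264 = 6.4536


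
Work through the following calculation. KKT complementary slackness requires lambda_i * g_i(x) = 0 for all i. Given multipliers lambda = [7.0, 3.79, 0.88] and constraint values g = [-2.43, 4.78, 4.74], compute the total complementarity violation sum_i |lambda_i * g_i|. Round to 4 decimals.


KKT complementary slackness check:
lambda_1 * g_1 = 7.0 * -2.43 = -17.01
lambda_2 * g_2 = 3.79 * 4.78 = 18.1162
lambda_3 * g_3 = 0.88 * 4.74 = 4.1712
Total violation = 17.01 + 18.1162 + 4.1712 = 39.2974


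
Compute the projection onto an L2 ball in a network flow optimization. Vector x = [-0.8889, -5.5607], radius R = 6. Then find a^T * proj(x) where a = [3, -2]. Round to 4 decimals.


Step 1: Compute ||x|| (intermediates to 6 decimals).
||x|| = sqrt((-0.8889)^2 + (-5.5607)^2) = 5.631299
Step 2: Project.
Since ||x|| <= R, proj = x (no scaling needed).
proj(x) = [-0.8889, -5.5607]
Step 3: Dot product.
a^T * proj(x) = 3*(-0.8889) - 2*(-5.5607) = 8.4547


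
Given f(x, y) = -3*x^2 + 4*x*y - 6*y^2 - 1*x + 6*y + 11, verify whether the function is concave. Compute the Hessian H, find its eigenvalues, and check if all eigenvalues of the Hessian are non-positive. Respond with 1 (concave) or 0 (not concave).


The Hessian of f(x,y) = -3*x^2 + 4*x*y - 6*y^2 - 1*x + 6*y + 11 is:
H = [[-6, 4], [4, -12]]
Trace = -6 - 12 = -18
Determinant = -6*-12 - (4)^2 = 56
Discriminant = (-18)^2 - 4*56 = 100.0
Eigenvalues: lambda_1 = -14.0, lambda_2 = -4.0
The function is concave.

1


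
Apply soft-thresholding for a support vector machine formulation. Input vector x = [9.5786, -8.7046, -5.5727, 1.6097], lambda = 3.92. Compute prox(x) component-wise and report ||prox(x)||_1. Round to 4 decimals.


Soft-thresholding with lambda = 3.92:
prox(9.5786) = sign(9.5786)*max(|9.5786| - 3.92, 0) = 5.6586
prox(-8.7046) = sign(-8.7046)*max(|-8.7046| - 3.92, 0) = -4.7846
prox(-5.5727) = sign(-5.5727)*max(|-5.5727| - 3.92, 0) = -1.6527
prox(1.6097) = sign(1.6097)*max(|1.6097| - 3.92, 0) = 0.0
prox(x) = [5.6586, -4.7846, -1.6527, 0.0]
||prox(x)||_1 = 5.6586 + 4.7846 + 1.6527 + 0.0 = 12.0959


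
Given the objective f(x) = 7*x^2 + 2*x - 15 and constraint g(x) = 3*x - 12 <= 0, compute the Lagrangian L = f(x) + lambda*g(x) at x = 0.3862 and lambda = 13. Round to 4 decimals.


Step 1: Evaluate f(x).
f(0.3862) = 7*0.3862^2 + 2*0.3862 - 15 = -13.1835
Step 2: Evaluate g(x).
g(0.3862) = 3*0.3862 - 12 = -10.8414
Step 3: Compute Lagrangian.
L = -13.1835 + 13*-10.8414 = -154.1217


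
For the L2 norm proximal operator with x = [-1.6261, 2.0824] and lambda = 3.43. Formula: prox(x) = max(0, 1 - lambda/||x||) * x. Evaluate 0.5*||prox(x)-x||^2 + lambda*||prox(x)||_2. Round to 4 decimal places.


Step 1: Compute ||x||.
||x|| = 2.6421
Step 2: Compute scaling factor.
scale = max(0, 1 - 3.43/2.6421) = 0.0
Step 3: prox(x) = [-0.0, 0.0]
||prox(x)|| = 0.0
Step 4: Proximal objective.
0.5*||prox-x||^2 = 3.4903
lambda*||prox|| = 0.0
Total = 3.4903


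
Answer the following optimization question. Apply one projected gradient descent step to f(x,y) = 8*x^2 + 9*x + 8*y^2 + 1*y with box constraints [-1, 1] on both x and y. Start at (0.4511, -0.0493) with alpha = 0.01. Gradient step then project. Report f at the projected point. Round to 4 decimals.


Step 1: Compute gradient at (0.4511, -0.0493).
grad_x = 2*8*0.4511 + 9 = 16.2176
grad_y = 2*8*-0.0493 + 1 = 0.2112
Step 2: Gradient step.
x_raw = 0.4511 - 0.01*16.2176 = 0.2889
y_raw = -0.0493 - 0.01*0.2112 = -0.0514
Step 3: Project onto [-1, 1].
x_proj = clip(0.2889) = 0.2889
y_proj = clip(-0.0514) = -0.0514
Step 4: Evaluate f.
f(0.2889, -0.0514) = 3.2379


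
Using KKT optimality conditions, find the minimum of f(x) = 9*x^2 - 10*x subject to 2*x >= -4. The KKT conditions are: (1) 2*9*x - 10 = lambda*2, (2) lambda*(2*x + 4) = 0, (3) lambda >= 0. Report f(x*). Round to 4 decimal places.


Step 1: Try lambda = 0 (constraint inactive).
Stationarity: 2*9*x - 10 = 0
x* = 10/(2*9) = 5/9 = 0.5556 (rounded; the exact value 5/9 is used below)
Check constraint: 2*0.5556 = 1.1112 >= -4 -- satisfied.
Step 2: Compute optimal value.
f(x*) = 9*(5/9)^2 - 10*(5/9) = -2.7778


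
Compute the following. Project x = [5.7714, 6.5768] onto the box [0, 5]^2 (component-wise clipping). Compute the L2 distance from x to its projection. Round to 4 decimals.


Project each component onto [0, 5].
clip(5.7714) = 5.0, clip(6.5768) = 5.0
Projection = [5.0, 5.0]
Squared diffs: [0.5951, 2.4863]
Distance = sqrt(3.0814) = 1.7554


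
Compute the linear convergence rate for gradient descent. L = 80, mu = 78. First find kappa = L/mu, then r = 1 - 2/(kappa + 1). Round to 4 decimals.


Step 1: Compute the condition number.
kappa = L/mu = 80/78 = 1.0256
Step 2: Compute the convergence rate.
r = 1 - 2/(kappa + 1) = 1 - 2*mu/(L + mu) = (L - mu)/(L + mu) = 2/158 = 0.0127


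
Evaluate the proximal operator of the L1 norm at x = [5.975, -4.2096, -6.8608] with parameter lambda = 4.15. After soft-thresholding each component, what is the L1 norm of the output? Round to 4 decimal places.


Soft-thresholding with lambda = 4.15:
prox(5.975) = sign(5.975)*max(|5.975| - 4.15, 0) = 1.825
prox(-4.2096) = sign(-4.2096)*max(|-4.2096| - 4.15, 0) = -0.0596
prox(-6.8608) = sign(-6.8608)*max(|-6.8608| - 4.15, 0) = -2.7108
prox(x) = [1.825, -0.0596, -2.7108]
||prox(x)||_1 = 1.825 + 0.0596 + 2.7108 = 4.5954


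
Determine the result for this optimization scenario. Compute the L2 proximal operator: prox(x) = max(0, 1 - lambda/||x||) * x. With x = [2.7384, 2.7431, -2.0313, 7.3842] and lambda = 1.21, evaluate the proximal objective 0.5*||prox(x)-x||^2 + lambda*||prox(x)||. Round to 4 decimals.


Step 1: Compute ||x||.
||x|| = 8.5835
Step 2: Compute scaling factor.
scale = max(0, 1 - 1.21/8.5835) = 0.859
Step 3: prox(x) = [2.3524, 2.3564, -1.745, 6.3433]
||prox(x)|| = 7.3735
Step 4: Proximal objective.
0.5*||prox-x||^2 = 0.7321
lambda*||prox|| = 8.9219
Total = 9.654


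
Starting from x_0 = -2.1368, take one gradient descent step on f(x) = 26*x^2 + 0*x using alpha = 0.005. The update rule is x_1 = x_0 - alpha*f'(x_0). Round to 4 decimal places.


We compute the gradient at x_0 and apply the update.
f'(x) = 52*x + 0
f'(-2.1368) = 52*-2.1368 + 0 = -111.1136
x_1 = -2.1368 - 0.005*-111.1136 = -1.5812


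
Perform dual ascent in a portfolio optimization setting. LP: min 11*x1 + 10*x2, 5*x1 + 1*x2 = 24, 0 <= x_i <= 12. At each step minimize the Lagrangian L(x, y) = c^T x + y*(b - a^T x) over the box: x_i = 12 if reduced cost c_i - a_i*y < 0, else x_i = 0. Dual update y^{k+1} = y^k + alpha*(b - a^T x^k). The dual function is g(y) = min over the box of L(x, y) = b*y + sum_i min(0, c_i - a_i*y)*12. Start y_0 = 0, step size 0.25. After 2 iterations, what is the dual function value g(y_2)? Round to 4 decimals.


Dual ascent for LP: min 11*x1 + 10*x2, 5*x1 + 1*x2 = 24, 0 <= x_i <= 12
Step 1: y^k = 0.0, reduced costs: (11.0, 10.0)
  x^k = (0.0, 0.0), subgradient = b - a^T x = 24.0
  y^{k+1} = 0.0 + 0.25*24.0 = 6.0
Step 2: y^k = 6.0, reduced costs: (-19.0, 4.0)
  x^k = (12.0, 0.0), subgradient = b - a^T x = -36.0
  y^{k+1} = 6.0 + 0.25*-36.0 = -3.0
Dual objective at y_2 = -3.0: reduced costs (26.0, 13.0), box minimizer x = (0.0, 0.0)
g(y_2) = b*y + (c1 - a1*y)*x1 + (c2 - a2*y)*x2 = 24*(-3.0) + 26.0*0.0 + 13.0*0.0 = -72.0 + 0.0 + 0.0 = -72.0
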